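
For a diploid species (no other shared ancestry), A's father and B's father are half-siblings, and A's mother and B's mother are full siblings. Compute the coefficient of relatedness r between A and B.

0.1875

With two independent routes of shared ancestry, r is the sum of the two contributions.
A and B are related in two ways: half first cousins through their fathers (r = 1/16) and first cousins through their mothers (r = 1/8).
r = 1/16 + 1/8 = 3/16 = 0.1875.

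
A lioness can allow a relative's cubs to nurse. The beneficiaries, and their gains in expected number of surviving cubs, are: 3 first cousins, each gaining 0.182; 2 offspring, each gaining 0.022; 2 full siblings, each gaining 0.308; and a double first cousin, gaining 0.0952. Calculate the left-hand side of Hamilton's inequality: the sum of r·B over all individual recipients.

0.42205

r to a first cousin = 0.125 (first cousins share one grandparent pair — two paths of length 4: r = 2·(1/2)^4 = 1/8).
r to an offspring = 0.5 (one parent–offspring link: r = (1/2)^1 = 1/2).
r to a full sibling = 1/2 (full sibs share both parents — two paths of length 2: r = 2·(1/2)^2 = 1/2).
r to a double first cousin = 0.25 (double first cousins share both grandparent pairs — four paths of length 4: r = 4·(1/2)^4 = 1/4).
Summing one r·B term per recipient: 3·0.125·0.182 + 2·0.5·0.022 + 2·0.5·0.308 + 1·0.25·0.0952 = 0.42205.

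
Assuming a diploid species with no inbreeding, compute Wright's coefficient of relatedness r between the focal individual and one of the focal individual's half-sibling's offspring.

0.125

Each parent–offspring link contributes a factor of 1/2, and independent paths through distinct common ancestors add.
Half-aunt/uncle↔niece/nephew: one path of length 3: r = (1/2)^3 = 1/8.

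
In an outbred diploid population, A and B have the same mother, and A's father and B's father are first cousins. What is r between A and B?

0.28125

With two independent routes of shared ancestry, r is the sum of the two contributions.
A and B are related in two ways: half-sibs through their shared mother (r = 1/4) and second cousins through their fathers (r = 1/32).
r = 1/4 + 1/32 = 9/32 = 0.28125.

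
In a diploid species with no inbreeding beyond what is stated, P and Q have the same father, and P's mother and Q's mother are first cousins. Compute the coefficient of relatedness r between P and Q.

0.28125

Independent pedigree routes through distinct common ancestors add.
P and Q are related in two ways: half-sibs through their shared father (r = 1/4) and second cousins through their mothers (r = 1/32).
r = 1/4 + 1/32 = 0.28125.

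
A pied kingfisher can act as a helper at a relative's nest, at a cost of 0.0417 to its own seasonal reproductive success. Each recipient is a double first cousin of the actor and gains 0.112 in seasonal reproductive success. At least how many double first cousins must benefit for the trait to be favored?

r to a double first cousin = 1/4 (double first cousins share both grandparent pairs — four paths of length 4: r = 4·(1/2)^4 = 1/4).
Hamilton's rule: n·r·B > C  ⇒  n > C/(r·B) = 0.0417/(0.25·0.112) = 1.489.
The smallest integer exceeding 1.489 is 2.

2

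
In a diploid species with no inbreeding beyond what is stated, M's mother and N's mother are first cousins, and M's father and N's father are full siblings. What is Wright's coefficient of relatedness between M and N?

Independent pedigree routes through distinct common ancestors add.
M and N are related in two ways: second cousins through their mothers (r = 1/32) and first cousins through their fathers (r = 1/8).
r = 1/32 + 1/8 = 0.15625.

0.15625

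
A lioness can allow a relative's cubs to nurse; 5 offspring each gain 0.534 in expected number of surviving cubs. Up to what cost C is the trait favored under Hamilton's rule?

1.335

r to an offspring = 0.5 (one parent–offspring link: r = (1/2)^1 = 1/2).
Hamilton's rule: n·r·B > C, so the trait is favored while C < n·r·B = 5·0.5·0.534 = 1.335.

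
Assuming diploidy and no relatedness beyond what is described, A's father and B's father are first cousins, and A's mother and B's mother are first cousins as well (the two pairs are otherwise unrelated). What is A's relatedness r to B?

Independent pedigree routes through distinct common ancestors add.
A and B are related in two ways: second cousins through their fathers (r = 1/32) and second cousins through their mothers (r = 1/32).
r = 1/32 + 1/32 = 0.0625.

0.0625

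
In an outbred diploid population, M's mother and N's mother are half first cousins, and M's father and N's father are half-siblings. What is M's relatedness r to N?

Wright's path rule: contributions from independent ancestry routes add.
M and N are related in two ways: half second cousins through their mothers (r = 1/64) and half first cousins through their fathers (r = 1/16).
r = 1/64 + 1/16 = 5/64 = 0.078125.

0.078125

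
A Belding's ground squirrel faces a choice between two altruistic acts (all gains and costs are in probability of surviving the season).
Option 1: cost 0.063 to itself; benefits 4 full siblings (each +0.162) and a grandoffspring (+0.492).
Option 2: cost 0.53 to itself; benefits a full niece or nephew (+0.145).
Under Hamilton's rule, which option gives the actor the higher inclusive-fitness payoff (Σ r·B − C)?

Option 1: r to a full sibling = 0.5.
Option 1: r to a grandoffspring = 0.25.
Option 1: Σ r·B − C = (4·0.5·0.162 + 1·0.25·0.492) − 0.063 = 0.384.
Option 2: r to a full niece or nephew = 0.25.
Option 2: Σ r·B − C = (1·0.25·0.145) − 0.53 = -0.49375.
Option 1 has the higher net inclusive-fitness payoff.

Option 1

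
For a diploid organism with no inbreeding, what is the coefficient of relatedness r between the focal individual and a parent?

0.5

Each parent–offspring link contributes a factor of 1/2, and independent paths through distinct common ancestors add.
One parent–offspring link: r = (1/2)^1 = 1/2.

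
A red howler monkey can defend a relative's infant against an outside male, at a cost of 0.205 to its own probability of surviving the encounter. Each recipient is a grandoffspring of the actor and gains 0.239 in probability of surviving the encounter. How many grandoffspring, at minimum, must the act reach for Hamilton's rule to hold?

4

r to a grandoffspring = 1/4 (two parent–offspring links: r = (1/2)^2 = 1/4).
Hamilton's rule: n·r·B > C  ⇒  n > C/(r·B) = 0.205/(0.25·0.239) = 3.431.
The smallest integer exceeding 3.431 is 4.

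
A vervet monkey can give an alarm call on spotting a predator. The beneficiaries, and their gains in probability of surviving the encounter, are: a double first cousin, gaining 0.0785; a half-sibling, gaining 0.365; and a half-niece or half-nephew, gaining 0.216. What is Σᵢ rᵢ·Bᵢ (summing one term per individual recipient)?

0.137875

r to a double first cousin = 0.25 (double first cousins share both grandparent pairs — four paths of length 4: r = 4·(1/2)^4 = 1/4).
r to a half-sibling = 0.25 (half-sibs share one parent — one path of length 2: r = (1/2)^2 = 1/4).
r to a half-niece or half-nephew = 0.125 (half-aunt/uncle↔niece/nephew: one path of length 3: r = (1/2)^3 = 1/8).
Summing one r·B term per recipient: 1·0.25·0.0785 + 1·0.25·0.365 + 1·0.125·0.216 = 0.137875.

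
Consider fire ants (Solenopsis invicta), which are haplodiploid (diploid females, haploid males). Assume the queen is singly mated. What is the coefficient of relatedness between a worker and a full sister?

0.75

Haplodiploid full sisters inherit their father's entire haploid genome identically (contributing 1/2) and on average half of their mother's contribution (1/2 · 1/2 = 1/4); r = 1/2 + 1/4 = 3/4.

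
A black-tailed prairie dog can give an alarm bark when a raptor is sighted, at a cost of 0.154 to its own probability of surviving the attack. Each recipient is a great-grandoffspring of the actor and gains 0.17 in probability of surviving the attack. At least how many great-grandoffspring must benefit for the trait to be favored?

8

r to a great-grandoffspring = 0.125 (three parent–offspring links: r = (1/2)^3 = 1/8).
Hamilton's rule: n·r·B > C  ⇒  n > C/(r·B) = 0.154/(0.125·0.17) = 7.247.
The smallest integer exceeding 7.247 is 8.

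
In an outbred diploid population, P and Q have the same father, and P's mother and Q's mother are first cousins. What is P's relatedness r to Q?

Relatedness sums over independent paths through distinct common ancestors.
P and Q are related in two ways: half-sibs through their shared father (r = 1/4) and second cousins through their mothers (r = 1/32).
r = 1/4 + 1/32 = 9/32 = 0.28125.

0.28125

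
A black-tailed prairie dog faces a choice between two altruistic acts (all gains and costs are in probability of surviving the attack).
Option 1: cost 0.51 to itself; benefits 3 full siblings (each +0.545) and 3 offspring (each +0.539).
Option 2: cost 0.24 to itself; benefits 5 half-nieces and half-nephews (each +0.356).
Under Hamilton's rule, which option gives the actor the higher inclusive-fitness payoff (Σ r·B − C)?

Option 1

Option 1: r to a full sibling = 0.5.
Option 1: r to an offspring = 0.5.
Option 1: Σ r·B − C = (3·0.5·0.545 + 3·0.5·0.539) − 0.51 = 1.116.
Option 2: r to a half-niece or half-nephew = 0.125.
Option 2: Σ r·B − C = (5·0.125·0.356) − 0.24 = -0.0175.
Option 1 has the higher net inclusive-fitness payoff.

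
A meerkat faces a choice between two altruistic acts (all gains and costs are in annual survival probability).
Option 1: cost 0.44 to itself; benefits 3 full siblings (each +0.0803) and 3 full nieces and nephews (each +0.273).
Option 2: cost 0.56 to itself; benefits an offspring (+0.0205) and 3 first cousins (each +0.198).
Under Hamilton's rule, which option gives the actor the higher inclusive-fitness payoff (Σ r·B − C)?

Option 1

Option 1: r to a full sibling = 0.5.
Option 1: r to a full niece or nephew = 0.25.
Option 1: Σ r·B − C = (3·0.5·0.0803 + 3·0.25·0.273) − 0.44 = -0.1148.
Option 2: r to an offspring = 0.5.
Option 2: r to a first cousin = 0.125.
Option 2: Σ r·B − C = (1·0.5·0.0205 + 3·0.125·0.198) − 0.56 = -0.4755.
Option 1 has the higher net inclusive-fitness payoff.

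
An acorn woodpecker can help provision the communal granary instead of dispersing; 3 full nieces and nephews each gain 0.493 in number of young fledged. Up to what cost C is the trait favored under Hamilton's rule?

0.36975

r to a full niece or nephew = 1/4 (full aunt/uncle↔niece/nephew: two paths of length 3 through the shared grandparent pair: r = 2·(1/2)^3 = 1/4).
Hamilton's rule: n·r·B > C, so the trait is favored while C < n·r·B = 3·0.25·0.493 = 0.36975.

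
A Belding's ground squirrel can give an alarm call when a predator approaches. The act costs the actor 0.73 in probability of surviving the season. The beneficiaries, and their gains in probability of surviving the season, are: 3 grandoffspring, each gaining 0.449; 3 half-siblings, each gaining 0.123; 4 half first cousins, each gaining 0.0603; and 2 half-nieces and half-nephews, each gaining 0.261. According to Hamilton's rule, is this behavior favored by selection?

No

Hamilton's rule: the trait is favored when the sum of r·B over every recipient exceeds the actor's cost C.
r to a grandoffspring = 0.25 (two parent–offspring links: r = (1/2)^2 = 1/4).
r to a half-sibling = 0.25 (half-sibs share one parent — one path of length 2: r = (1/2)^2 = 1/4).
r to a half first cousin = 1/16 (half first cousins share one grandparent — one path of length 4: r = (1/2)^4 = 1/16).
r to a half-niece or half-nephew = 0.125 (half-aunt/uncle↔niece/nephew: one path of length 3: r = (1/2)^3 = 1/8).
Summing one r·B term per recipient: 3·0.25·0.449 + 3·0.25·0.123 + 4·0.0625·0.0603 + 2·0.125·0.261 = 0.509325.
0.509325 < 0.73: the indirect benefit is less than the cost.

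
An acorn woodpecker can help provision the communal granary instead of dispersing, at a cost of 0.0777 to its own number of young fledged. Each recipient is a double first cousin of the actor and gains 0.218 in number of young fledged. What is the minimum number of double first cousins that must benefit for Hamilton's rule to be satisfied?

2

r to a double first cousin = 0.25 (double first cousins share both grandparent pairs — four paths of length 4: r = 4·(1/2)^4 = 1/4).
Hamilton's rule: n·r·B > C  ⇒  n > C/(r·B) = 0.0777/(0.25·0.218) = 1.426.
The smallest integer exceeding 1.426 is 2.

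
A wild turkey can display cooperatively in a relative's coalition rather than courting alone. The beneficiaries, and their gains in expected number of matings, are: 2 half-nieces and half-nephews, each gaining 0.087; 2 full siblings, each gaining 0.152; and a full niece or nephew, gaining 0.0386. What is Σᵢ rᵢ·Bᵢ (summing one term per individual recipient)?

0.1834

r to a half-niece or half-nephew = 0.125 (half-aunt/uncle↔niece/nephew: one path of length 3: r = (1/2)^3 = 1/8).
r to a full sibling = 1/2 (full sibs share both parents — two paths of length 2: r = 2·(1/2)^2 = 1/2).
r to a full niece or nephew = 0.25 (full aunt/uncle↔niece/nephew: two paths of length 3 through the shared grandparent pair: r = 2·(1/2)^3 = 1/4).
Summing one r·B term per recipient: 2·0.125·0.087 + 2·0.5·0.152 + 1·0.25·0.0386 = 0.1834.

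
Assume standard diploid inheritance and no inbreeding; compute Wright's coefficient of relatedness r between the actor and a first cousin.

Each parent–offspring link contributes a factor of 1/2, and independent paths through distinct common ancestors add.
First cousins share one grandparent pair — two paths of length 4: r = 2·(1/2)^4 = 1/8.

0.125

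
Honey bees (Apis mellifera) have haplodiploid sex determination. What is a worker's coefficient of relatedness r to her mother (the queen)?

One meiotic link between diploid queen and diploid daughter: r = 1/2.

0.5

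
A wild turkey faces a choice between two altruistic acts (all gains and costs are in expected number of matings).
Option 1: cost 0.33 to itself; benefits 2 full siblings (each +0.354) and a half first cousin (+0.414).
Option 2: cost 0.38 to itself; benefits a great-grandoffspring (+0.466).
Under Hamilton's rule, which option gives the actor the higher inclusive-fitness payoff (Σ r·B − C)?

Option 1

Option 1: r to a full sibling = 0.5.
Option 1: r to a half first cousin = 0.0625.
Option 1: Σ r·B − C = (2·0.5·0.354 + 1·0.0625·0.414) − 0.33 = 0.049875.
Option 2: r to a great-grandoffspring = 0.125.
Option 2: Σ r·B − C = (1·0.125·0.466) − 0.38 = -0.32175.
Option 1 has the higher net inclusive-fitness payoff.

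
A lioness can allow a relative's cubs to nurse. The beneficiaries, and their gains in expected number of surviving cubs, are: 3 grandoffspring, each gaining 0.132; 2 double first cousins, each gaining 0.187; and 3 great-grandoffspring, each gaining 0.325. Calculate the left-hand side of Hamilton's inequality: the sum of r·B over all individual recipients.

r to a grandoffspring = 1/4 (two parent–offspring links: r = (1/2)^2 = 1/4).
r to a double first cousin = 0.25 (double first cousins share both grandparent pairs — four paths of length 4: r = 4·(1/2)^4 = 1/4).
r to a great-grandoffspring = 1/8 (three parent–offspring links: r = (1/2)^3 = 1/8).
Summing one r·B term per recipient: 3·0.25·0.132 + 2·0.25·0.187 + 3·0.125·0.325 = 0.314375.

0.314375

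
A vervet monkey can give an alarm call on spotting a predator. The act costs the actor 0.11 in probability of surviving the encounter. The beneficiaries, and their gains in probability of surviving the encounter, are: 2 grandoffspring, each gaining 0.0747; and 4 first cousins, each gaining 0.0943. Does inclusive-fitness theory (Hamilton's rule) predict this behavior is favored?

Hamilton's rule: the trait is favored when the sum of r·B over every recipient exceeds the actor's cost C.
r to a grandoffspring = 1/4 (two parent–offspring links: r = (1/2)^2 = 1/4).
r to a first cousin = 1/8 (first cousins share one grandparent pair — two paths of length 4: r = 2·(1/2)^4 = 1/8).
Summing one r·B term per recipient: 2·0.25·0.0747 + 4·0.125·0.0943 = 0.0845.
0.0845 < 0.11: the indirect benefit is less than the cost.

No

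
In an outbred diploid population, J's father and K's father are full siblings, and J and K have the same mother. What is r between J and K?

0.375

Wright's path rule: contributions from independent ancestry routes add.
J and K are related in two ways: first cousins through their fathers (r = 1/8) and half-sibs through their shared mother (r = 1/4).
r = 1/8 + 1/4 = 3/8 = 0.375.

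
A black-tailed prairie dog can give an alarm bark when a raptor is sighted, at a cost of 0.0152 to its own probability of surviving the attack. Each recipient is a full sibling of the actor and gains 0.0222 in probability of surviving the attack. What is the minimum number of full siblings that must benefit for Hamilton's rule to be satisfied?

r to a full sibling = 1/2 (full sibs share both parents — two paths of length 2: r = 2·(1/2)^2 = 1/2).
Hamilton's rule: n·r·B > C  ⇒  n > C/(r·B) = 0.0152/(0.5·0.0222) = 1.369.
The smallest integer exceeding 1.369 is 2.

2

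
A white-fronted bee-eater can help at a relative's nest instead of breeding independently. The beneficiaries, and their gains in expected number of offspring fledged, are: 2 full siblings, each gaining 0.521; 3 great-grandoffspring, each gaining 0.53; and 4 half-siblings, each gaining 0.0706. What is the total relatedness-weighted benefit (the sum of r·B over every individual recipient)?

r to a full sibling = 0.5 (full sibs share both parents — two paths of length 2: r = 2·(1/2)^2 = 1/2).
r to a great-grandoffspring = 1/8 (three parent–offspring links: r = (1/2)^3 = 1/8).
r to a half-sibling = 1/4 (half-sibs share one parent — one path of length 2: r = (1/2)^2 = 1/4).
Summing one r·B term per recipient: 2·0.5·0.521 + 3·0.125·0.53 + 4·0.25·0.0706 = 0.79035.

0.79035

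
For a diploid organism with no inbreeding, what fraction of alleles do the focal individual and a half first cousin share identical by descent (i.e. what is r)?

Half first cousins share one grandparent — one path of length 4: r = (1/2)^4 = 1/16.

0.0625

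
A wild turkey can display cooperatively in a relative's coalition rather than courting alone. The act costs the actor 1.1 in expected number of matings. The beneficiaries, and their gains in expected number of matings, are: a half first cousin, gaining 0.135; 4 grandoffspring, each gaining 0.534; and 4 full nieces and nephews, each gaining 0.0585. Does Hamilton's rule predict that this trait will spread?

No

Hamilton's rule: the trait is favored when the sum of r·B over every recipient exceeds the actor's cost C.
r to a half first cousin = 1/16 (half first cousins share one grandparent — one path of length 4: r = (1/2)^4 = 1/16).
r to a grandoffspring = 0.25 (two parent–offspring links: r = (1/2)^2 = 1/4).
r to a full niece or nephew = 1/4 (full aunt/uncle↔niece/nephew: two paths of length 3 through the shared grandparent pair: r = 2·(1/2)^3 = 1/4).
Summing one r·B term per recipient: 1·0.0625·0.135 + 4·0.25·0.534 + 4·0.25·0.0585 = 0.6009375.
0.6009375 < 1.1: the indirect benefit is less than the cost.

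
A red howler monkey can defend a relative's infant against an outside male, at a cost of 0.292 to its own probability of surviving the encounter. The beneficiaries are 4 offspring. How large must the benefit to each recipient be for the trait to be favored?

0.146

r to an offspring = 0.5 (one parent–offspring link: r = (1/2)^1 = 1/2).
Hamilton's rule with n recipients of equal r: n·r·B > C, so B > C/(n·r) = 0.292/(4·0.5) = 0.146.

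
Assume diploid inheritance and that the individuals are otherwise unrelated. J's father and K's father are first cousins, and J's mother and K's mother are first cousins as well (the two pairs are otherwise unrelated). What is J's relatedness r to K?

With two independent routes of shared ancestry, r is the sum of the two contributions.
J and K are related in two ways: second cousins through their fathers (r = 1/32) and second cousins through their mothers (r = 1/32).
r = 1/32 + 1/32 = 0.0625.

0.0625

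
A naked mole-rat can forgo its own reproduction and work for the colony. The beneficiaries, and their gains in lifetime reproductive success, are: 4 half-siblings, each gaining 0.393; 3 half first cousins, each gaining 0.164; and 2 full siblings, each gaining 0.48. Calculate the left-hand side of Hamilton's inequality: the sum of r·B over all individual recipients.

r to a half-sibling = 1/4 (half-sibs share one parent — one path of length 2: r = (1/2)^2 = 1/4).
r to a half first cousin = 1/16 (half first cousins share one grandparent — one path of length 4: r = (1/2)^4 = 1/16).
r to a full sibling = 0.5 (full sibs share both parents — two paths of length 2: r = 2·(1/2)^2 = 1/2).
Summing one r·B term per recipient: 4·0.25·0.393 + 3·0.0625·0.164 + 2·0.5·0.48 = 0.90375.

0.90375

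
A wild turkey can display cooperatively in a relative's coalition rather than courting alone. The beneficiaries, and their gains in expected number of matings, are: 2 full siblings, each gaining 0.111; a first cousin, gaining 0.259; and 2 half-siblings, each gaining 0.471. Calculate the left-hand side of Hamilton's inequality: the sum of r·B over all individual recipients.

r to a full sibling = 0.5 (full sibs share both parents — two paths of length 2: r = 2·(1/2)^2 = 1/2).
r to a first cousin = 1/8 (first cousins share one grandparent pair — two paths of length 4: r = 2·(1/2)^4 = 1/8).
r to a half-sibling = 1/4 (half-sibs share one parent — one path of length 2: r = (1/2)^2 = 1/4).
Summing one r·B term per recipient: 2·0.5·0.111 + 1·0.125·0.259 + 2·0.25·0.471 = 0.378875.

0.378875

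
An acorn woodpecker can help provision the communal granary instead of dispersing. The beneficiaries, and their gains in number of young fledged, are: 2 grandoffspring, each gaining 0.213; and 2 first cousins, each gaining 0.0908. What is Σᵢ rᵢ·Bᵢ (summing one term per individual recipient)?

0.1292

r to a grandoffspring = 0.25 (two parent–offspring links: r = (1/2)^2 = 1/4).
r to a first cousin = 1/8 (first cousins share one grandparent pair — two paths of length 4: r = 2·(1/2)^4 = 1/8).
Summing one r·B term per recipient: 2·0.25·0.213 + 2·0.125·0.0908 = 0.1292.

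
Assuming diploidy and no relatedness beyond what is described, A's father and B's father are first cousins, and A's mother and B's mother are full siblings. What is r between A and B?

Wright's path rule: contributions from independent ancestry routes add.
A and B are related in two ways: second cousins through their fathers (r = 1/32) and first cousins through their mothers (r = 1/8).
r = 1/32 + 1/8 = 0.15625.

0.15625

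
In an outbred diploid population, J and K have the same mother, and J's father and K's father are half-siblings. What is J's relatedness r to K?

Relatedness sums over independent paths through distinct common ancestors.
J and K are related in two ways: half-sibs through their shared mother (r = 1/4) and half first cousins through their fathers (r = 1/16).
r = 1/4 + 1/16 = 0.3125.

0.3125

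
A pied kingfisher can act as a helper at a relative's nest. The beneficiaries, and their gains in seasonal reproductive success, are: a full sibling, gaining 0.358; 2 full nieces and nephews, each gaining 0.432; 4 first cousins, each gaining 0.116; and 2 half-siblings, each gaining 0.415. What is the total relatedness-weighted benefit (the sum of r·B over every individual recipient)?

0.6605

r to a full sibling = 0.5 (full sibs share both parents — two paths of length 2: r = 2·(1/2)^2 = 1/2).
r to a full niece or nephew = 1/4 (full aunt/uncle↔niece/nephew: two paths of length 3 through the shared grandparent pair: r = 2·(1/2)^3 = 1/4).
r to a first cousin = 1/8 (first cousins share one grandparent pair — two paths of length 4: r = 2·(1/2)^4 = 1/8).
r to a half-sibling = 0.25 (half-sibs share one parent — one path of length 2: r = (1/2)^2 = 1/4).
Summing one r·B term per recipient: 1·0.5·0.358 + 2·0.25·0.432 + 4·0.125·0.116 + 2·0.25·0.415 = 0.6605.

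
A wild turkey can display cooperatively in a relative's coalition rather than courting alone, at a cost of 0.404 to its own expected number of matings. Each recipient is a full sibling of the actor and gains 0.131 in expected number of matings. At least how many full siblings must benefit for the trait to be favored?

r to a full sibling = 0.5 (full sibs share both parents — two paths of length 2: r = 2·(1/2)^2 = 1/2).
Hamilton's rule: n·r·B > C  ⇒  n > C/(r·B) = 0.404/(0.5·0.131) = 6.168.
The smallest integer exceeding 6.168 is 7.

7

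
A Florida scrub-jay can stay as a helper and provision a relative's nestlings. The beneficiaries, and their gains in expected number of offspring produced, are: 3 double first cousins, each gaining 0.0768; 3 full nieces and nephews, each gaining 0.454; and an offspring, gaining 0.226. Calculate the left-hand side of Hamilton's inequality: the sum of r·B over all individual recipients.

0.5111

r to a double first cousin = 1/4 (double first cousins share both grandparent pairs — four paths of length 4: r = 4·(1/2)^4 = 1/4).
r to a full niece or nephew = 1/4 (full aunt/uncle↔niece/nephew: two paths of length 3 through the shared grandparent pair: r = 2·(1/2)^3 = 1/4).
r to an offspring = 1/2 (one parent–offspring link: r = (1/2)^1 = 1/2).
Summing one r·B term per recipient: 3·0.25·0.0768 + 3·0.25·0.454 + 1·0.5·0.226 = 0.5111.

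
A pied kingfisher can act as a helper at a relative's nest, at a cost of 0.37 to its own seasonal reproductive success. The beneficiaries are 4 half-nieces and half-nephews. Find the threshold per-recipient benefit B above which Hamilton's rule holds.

r to a half-niece or half-nephew = 1/8 (half-aunt/uncle↔niece/nephew: one path of length 3: r = (1/2)^3 = 1/8).
Hamilton's rule with n recipients of equal r: n·r·B > C, so B > C/(n·r) = 0.37/(4·0.125) = 0.74.

0.74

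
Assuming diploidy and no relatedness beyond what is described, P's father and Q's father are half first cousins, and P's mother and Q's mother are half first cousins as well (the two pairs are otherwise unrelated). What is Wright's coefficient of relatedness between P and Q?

With two independent routes of shared ancestry, r is the sum of the two contributions.
P and Q are related in two ways: half second cousins through their fathers (r = 1/64) and half second cousins through their mothers (r = 1/64).
r = 1/64 + 1/64 = 1/32 = 0.03125.

0.03125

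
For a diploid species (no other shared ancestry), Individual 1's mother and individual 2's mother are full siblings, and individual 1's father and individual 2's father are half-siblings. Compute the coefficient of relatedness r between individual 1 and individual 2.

0.1875

Relatedness sums over independent paths through distinct common ancestors.
Individual 1 and individual 2 are related in two ways: first cousins through their mothers (r = 1/8) and half first cousins through their fathers (r = 1/16).
r = 1/8 + 1/16 = 0.1875.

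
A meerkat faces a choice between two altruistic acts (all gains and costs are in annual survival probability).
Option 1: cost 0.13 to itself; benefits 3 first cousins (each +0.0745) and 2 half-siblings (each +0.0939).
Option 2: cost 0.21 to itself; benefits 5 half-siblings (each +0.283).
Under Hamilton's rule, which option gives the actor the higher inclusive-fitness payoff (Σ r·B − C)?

Option 1: r to a first cousin = 0.125.
Option 1: r to a half-sibling = 0.25.
Option 1: Σ r·B − C = (3·0.125·0.0745 + 2·0.25·0.0939) − 0.13 = -0.0551125.
Option 2: r to a half-sibling = 0.25.
Option 2: Σ r·B − C = (5·0.25·0.283) − 0.21 = 0.14375.
Option 2 has the higher net inclusive-fitness payoff.

Option 2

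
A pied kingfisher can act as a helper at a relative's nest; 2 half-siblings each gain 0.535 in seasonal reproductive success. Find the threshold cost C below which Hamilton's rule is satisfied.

r to a half-sibling = 1/4 (half-sibs share one parent — one path of length 2: r = (1/2)^2 = 1/4).
Hamilton's rule: n·r·B > C, so the trait is favored while C < n·r·B = 2·0.25·0.535 = 0.2675.

0.2675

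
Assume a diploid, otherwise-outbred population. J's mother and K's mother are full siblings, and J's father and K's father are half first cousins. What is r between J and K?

Relatedness sums over independent paths through distinct common ancestors.
J and K are related in two ways: first cousins through their mothers (r = 1/8) and half second cousins through their fathers (r = 1/64).
r = 1/8 + 1/64 = 0.140625.

0.140625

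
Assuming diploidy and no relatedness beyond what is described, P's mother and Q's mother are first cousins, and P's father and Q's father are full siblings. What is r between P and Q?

Wright's path rule: contributions from independent ancestry routes add.
P and Q are related in two ways: second cousins through their mothers (r = 1/32) and first cousins through their fathers (r = 1/8).
r = 1/32 + 1/8 = 0.15625.

0.15625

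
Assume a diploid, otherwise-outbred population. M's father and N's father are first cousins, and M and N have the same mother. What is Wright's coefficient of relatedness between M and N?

0.28125

Relatedness sums over independent paths through distinct common ancestors.
M and N are related in two ways: second cousins through their fathers (r = 1/32) and half-sibs through their shared mother (r = 1/4).
r = 1/32 + 1/4 = 0.28125.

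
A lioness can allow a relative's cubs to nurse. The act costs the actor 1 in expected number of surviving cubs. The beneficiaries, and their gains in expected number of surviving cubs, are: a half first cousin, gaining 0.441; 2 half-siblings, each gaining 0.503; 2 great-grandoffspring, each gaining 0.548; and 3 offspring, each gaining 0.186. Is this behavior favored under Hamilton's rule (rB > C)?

No

Hamilton's rule: the trait is favored when the sum of r·B over every recipient exceeds the actor's cost C.
r to a half first cousin = 1/16 (half first cousins share one grandparent — one path of length 4: r = (1/2)^4 = 1/16).
r to a half-sibling = 1/4 (half-sibs share one parent — one path of length 2: r = (1/2)^2 = 1/4).
r to a great-grandoffspring = 0.125 (three parent–offspring links: r = (1/2)^3 = 1/8).
r to an offspring = 0.5 (one parent–offspring link: r = (1/2)^1 = 1/2).
Summing one r·B term per recipient: 1·0.0625·0.441 + 2·0.25·0.503 + 2·0.125·0.548 + 3·0.5·0.186 = 0.6950625.
0.6950625 < 1: the indirect benefit is less than the cost.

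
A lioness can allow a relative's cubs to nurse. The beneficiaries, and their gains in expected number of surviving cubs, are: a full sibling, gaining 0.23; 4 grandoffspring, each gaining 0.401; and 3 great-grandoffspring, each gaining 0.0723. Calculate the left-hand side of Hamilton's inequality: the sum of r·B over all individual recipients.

0.5431125

r to a full sibling = 1/2 (full sibs share both parents — two paths of length 2: r = 2·(1/2)^2 = 1/2).
r to a grandoffspring = 1/4 (two parent–offspring links: r = (1/2)^2 = 1/4).
r to a great-grandoffspring = 0.125 (three parent–offspring links: r = (1/2)^3 = 1/8).
Summing one r·B term per recipient: 1·0.5·0.23 + 4·0.25·0.401 + 3·0.125·0.0723 = 0.5431125.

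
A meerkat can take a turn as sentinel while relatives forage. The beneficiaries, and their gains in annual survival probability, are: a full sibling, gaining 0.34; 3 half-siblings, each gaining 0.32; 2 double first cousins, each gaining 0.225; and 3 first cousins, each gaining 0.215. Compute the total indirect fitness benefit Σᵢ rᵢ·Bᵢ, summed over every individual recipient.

0.603125

r to a full sibling = 1/2 (full sibs share both parents — two paths of length 2: r = 2·(1/2)^2 = 1/2).
r to a half-sibling = 0.25 (half-sibs share one parent — one path of length 2: r = (1/2)^2 = 1/4).
r to a double first cousin = 0.25 (double first cousins share both grandparent pairs — four paths of length 4: r = 4·(1/2)^4 = 1/4).
r to a first cousin = 0.125 (first cousins share one grandparent pair — two paths of length 4: r = 2·(1/2)^4 = 1/8).
Summing one r·B term per recipient: 1·0.5·0.34 + 3·0.25·0.32 + 2·0.25·0.225 + 3·0.125·0.215 = 0.603125.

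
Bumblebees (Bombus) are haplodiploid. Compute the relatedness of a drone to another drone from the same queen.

Haploid brothers each carry a random half of the queen's diploid genome, so on average they share half: r = 1/2.

0.5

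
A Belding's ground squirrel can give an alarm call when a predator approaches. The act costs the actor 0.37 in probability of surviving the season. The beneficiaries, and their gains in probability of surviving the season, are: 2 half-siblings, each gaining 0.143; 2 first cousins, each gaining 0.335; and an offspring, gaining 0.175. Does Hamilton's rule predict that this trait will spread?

No

Hamilton's rule: the trait is favored when the sum of r·B over every recipient exceeds the actor's cost C.
r to a half-sibling = 1/4 (half-sibs share one parent — one path of length 2: r = (1/2)^2 = 1/4).
r to a first cousin = 0.125 (first cousins share one grandparent pair — two paths of length 4: r = 2·(1/2)^4 = 1/8).
r to an offspring = 1/2 (one parent–offspring link: r = (1/2)^1 = 1/2).
Summing one r·B term per recipient: 2·0.25·0.143 + 2·0.125·0.335 + 1·0.5·0.175 = 0.24275.
0.24275 < 0.37: the indirect benefit is less than the cost.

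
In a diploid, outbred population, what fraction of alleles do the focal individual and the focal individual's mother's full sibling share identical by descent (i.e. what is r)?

Each parent–offspring link contributes a factor of 1/2, and independent paths through distinct common ancestors add.
Full aunt/uncle↔niece/nephew: two paths of length 3 through the shared grandparent pair: r = 2·(1/2)^3 = 1/4.

0.25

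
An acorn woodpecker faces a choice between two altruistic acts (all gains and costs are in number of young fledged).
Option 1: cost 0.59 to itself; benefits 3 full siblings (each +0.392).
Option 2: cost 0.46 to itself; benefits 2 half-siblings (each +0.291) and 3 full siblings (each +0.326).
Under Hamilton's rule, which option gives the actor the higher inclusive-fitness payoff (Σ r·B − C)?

Option 1: r to a full sibling = 0.5.
Option 1: Σ r·B − C = (3·0.5·0.392) − 0.59 = -0.002.
Option 2: r to a half-sibling = 0.25.
Option 2: r to a full sibling = 0.5.
Option 2: Σ r·B − C = (2·0.25·0.291 + 3·0.5·0.326) − 0.46 = 0.1745.
Option 2 has the higher net inclusive-fitness payoff.

Option 2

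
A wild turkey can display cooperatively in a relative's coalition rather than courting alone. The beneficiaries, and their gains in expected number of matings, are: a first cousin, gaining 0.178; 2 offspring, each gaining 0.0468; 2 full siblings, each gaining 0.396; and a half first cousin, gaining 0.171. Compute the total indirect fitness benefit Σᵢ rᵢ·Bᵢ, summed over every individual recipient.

r to a first cousin = 1/8 (first cousins share one grandparent pair — two paths of length 4: r = 2·(1/2)^4 = 1/8).
r to an offspring = 1/2 (one parent–offspring link: r = (1/2)^1 = 1/2).
r to a full sibling = 0.5 (full sibs share both parents — two paths of length 2: r = 2·(1/2)^2 = 1/2).
r to a half first cousin = 0.0625 (half first cousins share one grandparent — one path of length 4: r = (1/2)^4 = 1/16).
Summing one r·B term per recipient: 1·0.125·0.178 + 2·0.5·0.0468 + 2·0.5·0.396 + 1·0.0625·0.171 = 0.4757375.

0.4757375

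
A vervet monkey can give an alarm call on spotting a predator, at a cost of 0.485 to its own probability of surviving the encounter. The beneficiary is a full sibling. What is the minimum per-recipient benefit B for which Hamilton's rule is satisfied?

0.97

r to a full sibling = 0.5 (full sibs share both parents — two paths of length 2: r = 2·(1/2)^2 = 1/2).
Hamilton's rule with n recipients of equal r: n·r·B > C, so B > C/(n·r) = 0.485/(1·0.5) = 0.97.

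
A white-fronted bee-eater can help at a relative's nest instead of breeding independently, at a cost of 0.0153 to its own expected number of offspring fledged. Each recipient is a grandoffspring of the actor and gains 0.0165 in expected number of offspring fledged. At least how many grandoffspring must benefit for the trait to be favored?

r to a grandoffspring = 0.25 (two parent–offspring links: r = (1/2)^2 = 1/4).
Hamilton's rule: n·r·B > C  ⇒  n > C/(r·B) = 0.0153/(0.25·0.0165) = 3.709.
The smallest integer exceeding 3.709 is 4.

4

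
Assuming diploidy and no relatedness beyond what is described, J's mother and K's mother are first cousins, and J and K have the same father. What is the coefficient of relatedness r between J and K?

0.28125

Independent pedigree routes through distinct common ancestors add.
J and K are related in two ways: second cousins through their mothers (r = 1/32) and half-sibs through their shared father (r = 1/4).
r = 1/32 + 1/4 = 9/32 = 0.28125.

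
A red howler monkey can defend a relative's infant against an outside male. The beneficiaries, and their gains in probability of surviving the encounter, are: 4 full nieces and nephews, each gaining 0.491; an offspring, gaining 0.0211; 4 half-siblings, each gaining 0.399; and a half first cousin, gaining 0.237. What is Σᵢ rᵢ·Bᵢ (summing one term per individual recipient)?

r to a full niece or nephew = 0.25 (full aunt/uncle↔niece/nephew: two paths of length 3 through the shared grandparent pair: r = 2·(1/2)^3 = 1/4).
r to an offspring = 1/2 (one parent–offspring link: r = (1/2)^1 = 1/2).
r to a half-sibling = 0.25 (half-sibs share one parent — one path of length 2: r = (1/2)^2 = 1/4).
r to a half first cousin = 1/16 (half first cousins share one grandparent — one path of length 4: r = (1/2)^4 = 1/16).
Summing one r·B term per recipient: 4·0.25·0.491 + 1·0.5·0.0211 + 4·0.25·0.399 + 1·0.0625·0.237 = 0.9153625.

0.9153625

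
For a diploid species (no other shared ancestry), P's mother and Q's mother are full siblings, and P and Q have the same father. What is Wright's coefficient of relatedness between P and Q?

0.375

Independent pedigree routes through distinct common ancestors add.
P and Q are related in two ways: first cousins through their mothers (r = 1/8) and half-sibs through their shared father (r = 1/4).
r = 1/8 + 1/4 = 3/8 = 0.375.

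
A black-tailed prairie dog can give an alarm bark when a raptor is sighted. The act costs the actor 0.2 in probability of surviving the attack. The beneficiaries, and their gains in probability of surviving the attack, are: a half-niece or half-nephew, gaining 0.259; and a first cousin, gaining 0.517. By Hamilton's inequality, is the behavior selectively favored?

No

Hamilton's rule: the trait is favored when the sum of r·B over every recipient exceeds the actor's cost C.
r to a half-niece or half-nephew = 1/8 (half-aunt/uncle↔niece/nephew: one path of length 3: r = (1/2)^3 = 1/8).
r to a first cousin = 0.125 (first cousins share one grandparent pair — two paths of length 4: r = 2·(1/2)^4 = 1/8).
Summing one r·B term per recipient: 1·0.125·0.259 + 1·0.125·0.517 = 0.097.
0.097 < 0.2: the indirect benefit is less than the cost.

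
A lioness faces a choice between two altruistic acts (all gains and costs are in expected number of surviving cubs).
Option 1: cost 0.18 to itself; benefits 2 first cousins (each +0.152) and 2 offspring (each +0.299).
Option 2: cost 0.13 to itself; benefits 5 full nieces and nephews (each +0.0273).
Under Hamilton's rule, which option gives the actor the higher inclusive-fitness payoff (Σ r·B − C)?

Option 1: r to a first cousin = 0.125.
Option 1: r to an offspring = 0.5.
Option 1: Σ r·B − C = (2·0.125·0.152 + 2·0.5·0.299) − 0.18 = 0.157.
Option 2: r to a full niece or nephew = 0.25.
Option 2: Σ r·B − C = (5·0.25·0.0273) − 0.13 = -0.095875.
Option 1 has the higher net inclusive-fitness payoff.

Option 1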